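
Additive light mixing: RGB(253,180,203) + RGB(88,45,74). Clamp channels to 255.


Additive: each channel = min(255, C₁+C₂)
R: 253+88 = 341 → 255
G: 180+45 = 225 → 225
B: 203+74 = 277 → 255
= RGB(255, 225, 255)


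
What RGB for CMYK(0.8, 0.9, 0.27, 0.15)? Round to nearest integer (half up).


R = 255 × (1-C) × (1-K) = 255 × 0.20 × 0.85 = 43.35 → 43
G = 255 × (1-M) × (1-K) = 255 × 0.10 × 0.85 = 21.675 → 22
B = 255 × (1-Y) × (1-K) = 255 × 0.73 × 0.85 = 158.2275 → 158
= RGB(43, 22, 158)


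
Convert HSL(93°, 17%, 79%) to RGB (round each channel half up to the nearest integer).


H=93°, S=0.17, L=0.79
C = (1-|2L-1|)×S = (1-|0.58|)×0.17 = 0.0714
H' = H/60 = 93/60 ≈ 1.5500; X = C×(1-|H' mod 2 - 1|) = 0.03213
m = L - C/2 = 0.79 - 0.0357 = 0.7543
Sector ⌊H'⌋ = 1 → (R',G',B') = (0.03213, 0.0714, 0.0)
RGB = ((R'+m)×255, (G'+m)×255, (B'+m)×255) = (200.53965, 210.5535, 192.3465)
Round half up → RGB(201, 211, 192)


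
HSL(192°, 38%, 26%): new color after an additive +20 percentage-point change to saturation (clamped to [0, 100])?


Original S = 38%
Adjustment = +20 percentage points
New S = 38 + (20) = 58
Clamp to [0, 100] → 58
= HSL(192°, 58%, 26%)


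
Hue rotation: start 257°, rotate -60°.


New hue = (H + rotation) mod 360
New hue = (257 -60) mod 360
= 197 mod 360
= 197°


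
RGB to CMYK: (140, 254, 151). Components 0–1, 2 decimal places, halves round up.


R'=140/255≈0.5490, G'=254/255≈0.9961, B'=151/255≈0.5922
K = 1 - max(R',G',B') = 1 - 254/255 = 1/255 = 0.00392… → 0.00
(1-R'-K)/(1-K) simplifies to (max-R)/max with max = 254:
C = (254-140)/254 = 114/254 = 0.44881… → 0.45
M = (254-254)/254 = 0/254 = 0 → 0.00
Y = (254-151)/254 = 103/254 = 0.40551… → 0.41
= CMYK(0.45, 0.00, 0.41, 0.00)


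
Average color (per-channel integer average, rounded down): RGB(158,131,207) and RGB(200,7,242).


Midpoint: each channel = ⌊(C₁+C₂)/2⌋
R: ⌊(158+200)/2⌋ = 179
G: ⌊(131+7)/2⌋ = 69
B: ⌊(207+242)/2⌋ = 224
= RGB(179, 69, 224)


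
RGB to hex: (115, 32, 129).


R = 115 → 73 (hex)
G = 32 → 20 (hex)
B = 129 → 81 (hex)
Hex = #732081


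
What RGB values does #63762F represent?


63 → 99 (R)
76 → 118 (G)
2F → 47 (B)
= RGB(99, 118, 47)


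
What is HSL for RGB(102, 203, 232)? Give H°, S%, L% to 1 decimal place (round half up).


Normalize: R'=102/255≈0.4000, G'=203/255≈0.7961, B'=232/255≈0.9098
Max=232/255, Min=102/255, Δ=Max-Min=130/255
L = (Max+Min)/2 = (232+102)/510 = 334/510 = 0.65490… → L = 65.5%
L > 0.5 → S = Δ/(2-Max-Min) = 130/(510-232-102) = 130/176 = 0.73863… → S = 73.9%
(the 1/255 factors cancel in S and H, so raw channel differences can be used)
Max is B' → H = 60 × ((R-G)/Δ + 4) = 60 × ((102-203)/130 + 4)
  -101/130 + 4 = -0.7769… + 4 = 3.2230…
  H = 60 × 3.2230… = 193.384…° → H = 193.4°
= HSL(193.4°, 73.9%, 65.5%)


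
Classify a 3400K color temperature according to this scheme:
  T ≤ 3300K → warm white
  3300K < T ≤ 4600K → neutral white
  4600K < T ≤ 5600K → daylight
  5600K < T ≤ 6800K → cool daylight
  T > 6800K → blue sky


Temperature: 3400K
3300K < 3400K ≤ 4600K → neutral white
Classification: neutral white


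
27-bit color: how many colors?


Colors = 2^bits = 2^27
= 134,217,728 colors


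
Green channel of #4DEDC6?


Color: #4DEDC6
R = 4D = 77
G = ED = 237
B = C6 = 198
Green = 237


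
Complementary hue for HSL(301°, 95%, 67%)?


Complement = opposite side of color wheel = hue + 180°
H' = (301 + 180) mod 360 = 121°
S and L unchanged.
= HSL(121°, 95%, 67%)


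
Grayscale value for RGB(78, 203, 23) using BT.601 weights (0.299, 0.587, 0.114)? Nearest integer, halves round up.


Gray = 0.299×R + 0.587×G + 0.114×B
Gray = 0.299×78 + 0.587×203 + 0.114×23
Gray = 23.322 + 119.161 + 2.622
Gray = 145.105 → round half up → 145
Gray = 145


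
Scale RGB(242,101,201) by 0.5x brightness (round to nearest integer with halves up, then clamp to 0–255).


Multiply each channel by 0.5, round half up, clamp to [0, 255]
R: 242×0.5 = 121
G: 101×0.5 = 50.5 → round → 51
B: 201×0.5 = 100.5 → round → 101
= RGB(121, 51, 101)


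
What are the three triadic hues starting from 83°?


Triadic: equally spaced at 120° intervals
H1 = 83°
H2 = (83 + 120) mod 360 = 203°
H3 = (83 + 240) mod 360 = 323°
Triadic = 83°, 203°, 323°


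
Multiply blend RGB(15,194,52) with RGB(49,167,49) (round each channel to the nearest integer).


Multiply: C = A×B/255, rounded to nearest integer
R: 15×49/255 = 735/255 ≈ 2.882 → 3
G: 194×167/255 = 32398/255 ≈ 127.051 → 127
B: 52×49/255 = 2548/255 ≈ 9.992 → 10
= RGB(3, 127, 10)


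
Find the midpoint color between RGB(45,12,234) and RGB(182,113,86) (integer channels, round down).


Midpoint: each channel = ⌊(C₁+C₂)/2⌋
R: ⌊(45+182)/2⌋ = 113
G: ⌊(12+113)/2⌋ = 62
B: ⌊(234+86)/2⌋ = 160
= RGB(113, 62, 160)


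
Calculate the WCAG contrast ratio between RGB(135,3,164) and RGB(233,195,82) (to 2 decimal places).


Linearize each sRGB channel c=v/255: c/12.92 if c ≤ 0.04045 else ((c+0.055)/1.055)^2.4
L = 0.2126×R_lin + 0.7152×G_lin + 0.0722×B_lin
Color 1 (135,3,164):
  R=135: 135/255≈0.5294 > 0.04045 → ((0.5294+0.055)/1.055)^2.4 ≈ 0.24228
  G=3: 3/255≈0.0118 ≤ 0.04045 → 0.0118/12.92 ≈ 0.00091
  B=164: 164/255≈0.6431 > 0.04045 → ((0.6431+0.055)/1.055)^2.4 ≈ 0.37124
  L1 = 0.2126×0.24228 + 0.7152×0.00091 + 0.0722×0.37124 ≈ 0.07896
Color 2 (233,195,82):
  R=233: 233/255≈0.9137 > 0.04045 → ((0.9137+0.055)/1.055)^2.4 ≈ 0.81485
  G=195: 195/255≈0.7647 > 0.04045 → ((0.7647+0.055)/1.055)^2.4 ≈ 0.54572
  B=82: 82/255≈0.3216 > 0.04045 → ((0.3216+0.055)/1.055)^2.4 ≈ 0.08438
  L2 = 0.2126×0.81485 + 0.7152×0.54572 + 0.0722×0.08438 ≈ 0.56963
Lighter = 0.56963, Darker = 0.07896
Ratio = (L_lighter + 0.05) / (L_darker + 0.05)
Ratio = (0.56963 + 0.05) / (0.07896 + 0.05) = 0.61963 / 0.12896 ≈ 4.8047
Ratio ≈ 4.80:1


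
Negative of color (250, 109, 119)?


Invert: (255-R, 255-G, 255-B)
R: 255-250 = 5
G: 255-109 = 146
B: 255-119 = 136
= RGB(5, 146, 136)


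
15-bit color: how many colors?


Colors = 2^bits = 2^15
= 32,768 colors


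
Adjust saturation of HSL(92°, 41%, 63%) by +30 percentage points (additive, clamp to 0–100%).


Original S = 41%
Adjustment = +30 percentage points
New S = 41 + (30) = 71
Clamp to [0, 100] → 71
= HSL(92°, 71%, 63%)


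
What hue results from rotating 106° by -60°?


New hue = (H + rotation) mod 360
New hue = (106 -60) mod 360
= 46 mod 360
= 46°


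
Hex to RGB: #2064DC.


20 → 32 (R)
64 → 100 (G)
DC → 220 (B)
= RGB(32, 100, 220)


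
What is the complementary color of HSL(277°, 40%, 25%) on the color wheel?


Complement = opposite side of color wheel = hue + 180°
H' = (277 + 180) mod 360 = 97°
S and L unchanged.
= HSL(97°, 40%, 25%)


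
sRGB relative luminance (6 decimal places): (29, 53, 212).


Linearize each channel (sRGB transfer function): c = v/255; c_lin = c/12.92 if c ≤ 0.04045, else ((c+0.055)/1.055)^2.4
  R: 29/255 ≈ 0.113725 > 0.04045 → ((0.113725+0.055)/1.055)^2.4 ≈ 0.012286
  G: 53/255 ≈ 0.207843 > 0.04045 → ((0.207843+0.055)/1.055)^2.4 ≈ 0.035601
  B: 212/255 ≈ 0.831373 > 0.04045 → ((0.831373+0.055)/1.055)^2.4 ≈ 0.658375
R_lin = 0.012286, G_lin = 0.035601, B_lin = 0.658375
L = 0.2126×R + 0.7152×G + 0.0722×B
L = 0.2126×0.012286 + 0.7152×0.035601 + 0.0722×0.658375
L ≈ 0.075609


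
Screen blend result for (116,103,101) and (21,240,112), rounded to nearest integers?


Screen: C = 255 - (255-A)×(255-B)/255, rounded to nearest integer
R: 255 - (255-116)×(255-21)/255 = 255 - 32526/255 ≈ 255 - 127.553 = 127.447 → 127
G: 255 - (255-103)×(255-240)/255 = 255 - 2280/255 ≈ 255 - 8.941 = 246.059 → 246
B: 255 - (255-101)×(255-112)/255 = 255 - 22022/255 ≈ 255 - 86.361 = 168.639 → 169
= RGB(127, 246, 169)


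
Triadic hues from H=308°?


Triadic: equally spaced at 120° intervals
H1 = 308°
H2 = (308 + 120) mod 360 = 68°
H3 = (308 + 240) mod 360 = 188°
Triadic = 308°, 68°, 188°


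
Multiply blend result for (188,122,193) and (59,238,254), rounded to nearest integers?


Multiply: C = A×B/255, rounded to nearest integer
R: 188×59/255 = 11092/255 ≈ 43.498 → 43
G: 122×238/255 = 29036/255 ≈ 113.867 → 114
B: 193×254/255 = 49022/255 ≈ 192.243 → 192
= RGB(43, 114, 192)


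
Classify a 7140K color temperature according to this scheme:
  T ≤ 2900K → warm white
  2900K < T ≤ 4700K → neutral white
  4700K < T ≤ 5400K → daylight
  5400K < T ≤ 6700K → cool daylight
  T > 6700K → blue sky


Temperature: 7140K
7140K > 6700K → blue sky
Classification: blue sky


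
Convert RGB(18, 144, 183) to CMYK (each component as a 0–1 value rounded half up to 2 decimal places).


R'=18/255≈0.0706, G'=144/255≈0.5647, B'=183/255≈0.7176
K = 1 - max(R',G',B') = 1 - 183/255 = 72/255 = 0.28235… → 0.28
(1-R'-K)/(1-K) simplifies to (max-R)/max with max = 183:
C = (183-18)/183 = 165/183 = 0.90163… → 0.90
M = (183-144)/183 = 39/183 = 0.21311… → 0.21
Y = (183-183)/183 = 0/183 = 0 → 0.00
= CMYK(0.90, 0.21, 0.00, 0.28)


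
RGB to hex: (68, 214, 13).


R = 68 → 44 (hex)
G = 214 → D6 (hex)
B = 13 → 0D (hex)
Hex = #44D60D


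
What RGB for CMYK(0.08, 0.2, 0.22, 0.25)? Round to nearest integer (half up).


R = 255 × (1-C) × (1-K) = 255 × 0.92 × 0.75 = 175.95 → 176
G = 255 × (1-M) × (1-K) = 255 × 0.80 × 0.75 = 153
B = 255 × (1-Y) × (1-K) = 255 × 0.78 × 0.75 = 149.175 → 149
= RGB(176, 153, 149)


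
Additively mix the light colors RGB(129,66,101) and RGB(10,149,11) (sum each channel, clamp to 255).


Additive: each channel = min(255, C₁+C₂)
R: 129+10 = 139 → 139
G: 66+149 = 215 → 215
B: 101+11 = 112 → 112
= RGB(139, 215, 112)


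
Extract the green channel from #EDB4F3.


Color: #EDB4F3
R = ED = 237
G = B4 = 180
B = F3 = 243
Green = 180


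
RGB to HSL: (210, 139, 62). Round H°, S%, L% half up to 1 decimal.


Normalize: R'=210/255≈0.8235, G'=139/255≈0.5451, B'=62/255≈0.2431
Max=210/255, Min=62/255, Δ=Max-Min=148/255
L = (Max+Min)/2 = (210+62)/510 = 272/510 = 0.53333… → L = 53.3%
L > 0.5 → S = Δ/(2-Max-Min) = 148/(510-210-62) = 148/238 = 0.62184… → S = 62.2%
(the 1/255 factors cancel in S and H, so raw channel differences can be used)
Max is R' → H = 60 × (((G-B)/Δ) mod 6) = 60 × (((139-62)/148) mod 6)
  77/148 = 0.5202…
  H = 60 × 0.5202… = 31.216…° → H = 31.2°
= HSL(31.2°, 62.2%, 53.3%)


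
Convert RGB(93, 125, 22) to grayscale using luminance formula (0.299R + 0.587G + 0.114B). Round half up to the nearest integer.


Gray = 0.299×R + 0.587×G + 0.114×B
Gray = 0.299×93 + 0.587×125 + 0.114×22
Gray = 27.807 + 73.375 + 2.508
Gray = 103.690 → round half up → 104
Gray = 104


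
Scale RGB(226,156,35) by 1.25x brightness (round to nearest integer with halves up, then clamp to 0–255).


Multiply each channel by 1.25, round half up, clamp to [0, 255]
R: 226×1.25 = 282.5 → round → 283 → clamp → 255
G: 156×1.25 = 195
B: 35×1.25 = 43.75 → round → 44
= RGB(255, 195, 44)


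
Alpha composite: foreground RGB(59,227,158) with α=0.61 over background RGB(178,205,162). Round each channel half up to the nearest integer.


C = α×F + (1-α)×B, with 1-α = 0.39
R: 0.61×59 + 0.39×178 = 35.99 + 69.42 = 105.41 → 105
G: 0.61×227 + 0.39×205 = 138.47 + 79.95 = 218.42 → 218
B: 0.61×158 + 0.39×162 = 96.38 + 63.18 = 159.56 → 160
= RGB(105, 218, 160)


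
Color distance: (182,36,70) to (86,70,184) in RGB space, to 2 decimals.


d = √[(R₁-R₂)² + (G₁-G₂)² + (B₁-B₂)²]
d = √[(182-86)² + (36-70)² + (70-184)²]
d = √[9216 + 1156 + 12996]
d = √23368
d ≈ 152.87


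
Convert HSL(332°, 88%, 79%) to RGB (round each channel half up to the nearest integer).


H=332°, S=0.88, L=0.79
C = (1-|2L-1|)×S = (1-|0.58|)×0.88 = 0.3696
H' = H/60 = 332/60 ≈ 5.5333; X = C×(1-|H' mod 2 - 1|) = 0.17248
m = L - C/2 = 0.79 - 0.1848 = 0.6052
Sector ⌊H'⌋ = 5 → (R',G',B') = (0.3696, 0.0, 0.17248)
RGB = ((R'+m)×255, (G'+m)×255, (B'+m)×255) = (248.574, 154.326, 198.3084)
Round half up → RGB(249, 154, 198)


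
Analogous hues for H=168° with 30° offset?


Base hue: 168°
Left analog: (168 - 30) mod 360 = 138°
Right analog: (168 + 30) mod 360 = 198°
Analogous hues = 138° and 198°


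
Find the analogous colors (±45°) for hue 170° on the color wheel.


Base hue: 170°
Left analog: (170 - 45) mod 360 = 125°
Right analog: (170 + 45) mod 360 = 215°
Analogous hues = 125° and 215°


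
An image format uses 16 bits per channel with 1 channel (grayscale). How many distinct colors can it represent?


Total bits = 16 bits/channel × 1 channels = 16 bits
Distinct colors = 2^16
= 65,536 colors


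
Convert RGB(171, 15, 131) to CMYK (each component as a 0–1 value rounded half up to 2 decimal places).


R'=171/255≈0.6706, G'=15/255≈0.0588, B'=131/255≈0.5137
K = 1 - max(R',G',B') = 1 - 171/255 = 84/255 = 0.32941… → 0.33
(1-R'-K)/(1-K) simplifies to (max-R)/max with max = 171:
C = (171-171)/171 = 0/171 = 0 → 0.00
M = (171-15)/171 = 156/171 = 0.91228… → 0.91
Y = (171-131)/171 = 40/171 = 0.23391… → 0.23
= CMYK(0.00, 0.91, 0.23, 0.33)


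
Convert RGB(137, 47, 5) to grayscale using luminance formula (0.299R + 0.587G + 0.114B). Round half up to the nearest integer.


Gray = 0.299×R + 0.587×G + 0.114×B
Gray = 0.299×137 + 0.587×47 + 0.114×5
Gray = 40.963 + 27.589 + 0.570
Gray = 69.122 → round half up → 69
Gray = 69


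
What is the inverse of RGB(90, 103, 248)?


Invert: (255-R, 255-G, 255-B)
R: 255-90 = 165
G: 255-103 = 152
B: 255-248 = 7
= RGB(165, 152, 7)


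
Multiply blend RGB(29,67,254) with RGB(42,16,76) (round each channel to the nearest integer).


Multiply: C = A×B/255, rounded to nearest integer
R: 29×42/255 = 1218/255 ≈ 4.776 → 5
G: 67×16/255 = 1072/255 ≈ 4.204 → 4
B: 254×76/255 = 19304/255 ≈ 75.702 → 76
= RGB(5, 4, 76)


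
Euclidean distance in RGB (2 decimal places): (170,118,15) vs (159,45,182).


d = √[(R₁-R₂)² + (G₁-G₂)² + (B₁-B₂)²]
d = √[(170-159)² + (118-45)² + (15-182)²]
d = √[121 + 5329 + 27889]
d = √33339
d ≈ 182.59


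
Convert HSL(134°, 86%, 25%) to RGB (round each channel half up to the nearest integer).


H=134°, S=0.86, L=0.25
C = (1-|2L-1|)×S = (1-|-0.50|)×0.86 = 0.43
H' = H/60 = 134/60 ≈ 2.2333; X = C×(1-|H' mod 2 - 1|) ≈ 0.1003
m = L - C/2 = 0.25 - 0.215 = 0.035
Sector ⌊H'⌋ = 2 → (R',G',B') = (0.0, 0.43, ≈0.1003)
RGB = ((R'+m)×255, (G'+m)×255, (B'+m)×255) = (8.925, 118.575, 34.51)
Round half up → RGB(9, 119, 35)


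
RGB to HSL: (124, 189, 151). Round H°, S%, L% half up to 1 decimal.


Normalize: R'=124/255≈0.4863, G'=189/255≈0.7412, B'=151/255≈0.5922
Max=189/255, Min=124/255, Δ=Max-Min=65/255
L = (Max+Min)/2 = (189+124)/510 = 313/510 = 0.61372… → L = 61.4%
L > 0.5 → S = Δ/(2-Max-Min) = 65/(510-189-124) = 65/197 = 0.32994… → S = 33.0%
(the 1/255 factors cancel in S and H, so raw channel differences can be used)
Max is G' → H = 60 × ((B-R)/Δ + 2) = 60 × ((151-124)/65 + 2)
  27/65 + 2 = 0.4153… + 2 = 2.4153…
  H = 60 × 2.4153… = 144.923…° → H = 144.9°
= HSL(144.9°, 33.0%, 61.4%)


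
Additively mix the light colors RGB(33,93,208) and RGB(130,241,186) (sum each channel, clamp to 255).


Additive: each channel = min(255, C₁+C₂)
R: 33+130 = 163 → 163
G: 93+241 = 334 → 255
B: 208+186 = 394 → 255
= RGB(163, 255, 255)


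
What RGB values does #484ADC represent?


48 → 72 (R)
4A → 74 (G)
DC → 220 (B)
= RGB(72, 74, 220)


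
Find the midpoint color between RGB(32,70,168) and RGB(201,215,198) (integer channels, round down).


Midpoint: each channel = ⌊(C₁+C₂)/2⌋
R: ⌊(32+201)/2⌋ = 116
G: ⌊(70+215)/2⌋ = 142
B: ⌊(168+198)/2⌋ = 183
= RGB(116, 142, 183)


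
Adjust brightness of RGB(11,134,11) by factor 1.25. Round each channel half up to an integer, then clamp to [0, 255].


Multiply each channel by 1.25, round half up, clamp to [0, 255]
R: 11×1.25 = 13.75 → round → 14
G: 134×1.25 = 167.5 → round → 168
B: 11×1.25 = 13.75 → round → 14
= RGB(14, 168, 14)


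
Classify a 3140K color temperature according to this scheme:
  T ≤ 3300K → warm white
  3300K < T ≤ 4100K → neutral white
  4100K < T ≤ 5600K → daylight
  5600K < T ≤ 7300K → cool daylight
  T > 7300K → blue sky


Temperature: 3140K
3140K ≤ 3300K → warm white
Classification: warm white


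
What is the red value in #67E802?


Color: #67E802
R = 67 = 103
G = E8 = 232
B = 02 = 2
Red = 103


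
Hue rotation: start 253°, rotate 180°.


New hue = (H + rotation) mod 360
New hue = (253 + 180) mod 360
= 433 mod 360
= 73°


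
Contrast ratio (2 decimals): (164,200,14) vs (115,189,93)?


Linearize each sRGB channel c=v/255: c/12.92 if c ≤ 0.04045 else ((c+0.055)/1.055)^2.4
L = 0.2126×R_lin + 0.7152×G_lin + 0.0722×B_lin
Color 1 (164,200,14):
  R=164: 164/255≈0.6431 > 0.04045 → ((0.6431+0.055)/1.055)^2.4 ≈ 0.37124
  G=200: 200/255≈0.7843 > 0.04045 → ((0.7843+0.055)/1.055)^2.4 ≈ 0.57758
  B=14: 14/255≈0.0549 > 0.04045 → ((0.0549+0.055)/1.055)^2.4 ≈ 0.00439
  L1 = 0.2126×0.37124 + 0.7152×0.57758 + 0.0722×0.00439 ≈ 0.49233
Color 2 (115,189,93):
  R=115: 115/255≈0.4510 > 0.04045 → ((0.4510+0.055)/1.055)^2.4 ≈ 0.17144
  G=189: 189/255≈0.7412 > 0.04045 → ((0.7412+0.055)/1.055)^2.4 ≈ 0.50888
  B=93: 93/255≈0.3647 > 0.04045 → ((0.3647+0.055)/1.055)^2.4 ≈ 0.10946
  L2 = 0.2126×0.17144 + 0.7152×0.50888 + 0.0722×0.10946 ≈ 0.40830
Lighter = 0.49233, Darker = 0.40830
Ratio = (L_lighter + 0.05) / (L_darker + 0.05)
Ratio = (0.49233 + 0.05) / (0.40830 + 0.05) = 0.54233 / 0.45830 ≈ 1.1833
Ratio ≈ 1.18:1


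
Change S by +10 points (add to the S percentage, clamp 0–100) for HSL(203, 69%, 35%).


Original S = 69%
Adjustment = +10 percentage points
New S = 69 + (10) = 79
Clamp to [0, 100] → 79
= HSL(203°, 79%, 35%)


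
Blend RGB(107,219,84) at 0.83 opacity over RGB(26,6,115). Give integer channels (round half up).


C = α×F + (1-α)×B, with 1-α = 0.17
R: 0.83×107 + 0.17×26 = 88.81 + 4.42 = 93.23 → 93
G: 0.83×219 + 0.17×6 = 181.77 + 1.02 = 182.79 → 183
B: 0.83×84 + 0.17×115 = 69.72 + 19.55 = 89.27 → 89
= RGB(93, 183, 89)


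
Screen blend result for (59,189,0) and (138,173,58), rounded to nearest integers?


Screen: C = 255 - (255-A)×(255-B)/255, rounded to nearest integer
R: 255 - (255-59)×(255-138)/255 = 255 - 22932/255 ≈ 255 - 89.929 = 165.071 → 165
G: 255 - (255-189)×(255-173)/255 = 255 - 5412/255 ≈ 255 - 21.224 = 233.776 → 234
B: 255 - (255-0)×(255-58)/255 = 255 - 50235/255 ≈ 255 - 197.000 = 58.000 → 58
= RGB(165, 234, 58)


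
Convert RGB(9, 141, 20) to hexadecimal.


R = 9 → 09 (hex)
G = 141 → 8D (hex)
B = 20 → 14 (hex)
Hex = #098D14


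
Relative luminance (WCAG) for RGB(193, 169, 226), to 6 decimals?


Linearize each channel (sRGB transfer function): c = v/255; c_lin = c/12.92 if c ≤ 0.04045, else ((c+0.055)/1.055)^2.4
  R: 193/255 ≈ 0.756863 > 0.04045 → ((0.756863+0.055)/1.055)^2.4 ≈ 0.533276
  G: 169/255 ≈ 0.662745 > 0.04045 → ((0.662745+0.055)/1.055)^2.4 ≈ 0.396755
  B: 226/255 ≈ 0.886275 > 0.04045 → ((0.886275+0.055)/1.055)^2.4 ≈ 0.760525
R_lin = 0.533276, G_lin = 0.396755, B_lin = 0.760525
L = 0.2126×R + 0.7152×G + 0.0722×B
L = 0.2126×0.533276 + 0.7152×0.396755 + 0.0722×0.760525
L ≈ 0.452044


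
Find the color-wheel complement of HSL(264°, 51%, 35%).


Complement = opposite side of color wheel = hue + 180°
H' = (264 + 180) mod 360 = 84°
S and L unchanged.
= HSL(84°, 51%, 35%)


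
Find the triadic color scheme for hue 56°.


Triadic: equally spaced at 120° intervals
H1 = 56°
H2 = (56 + 120) mod 360 = 176°
H3 = (56 + 240) mod 360 = 296°
Triadic = 56°, 176°, 296°


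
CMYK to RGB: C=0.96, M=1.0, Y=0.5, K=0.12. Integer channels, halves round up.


R = 255 × (1-C) × (1-K) = 255 × 0.04 × 0.88 = 8.976 → 9
G = 255 × (1-M) × (1-K) = 255 × 0.00 × 0.88 = 0
B = 255 × (1-Y) × (1-K) = 255 × 0.50 × 0.88 = 112.2 → 112
= RGB(9, 0, 112)


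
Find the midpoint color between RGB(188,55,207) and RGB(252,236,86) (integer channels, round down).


Midpoint: each channel = ⌊(C₁+C₂)/2⌋
R: ⌊(188+252)/2⌋ = 220
G: ⌊(55+236)/2⌋ = 145
B: ⌊(207+86)/2⌋ = 146
= RGB(220, 145, 146)


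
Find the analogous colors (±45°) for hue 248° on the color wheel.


Base hue: 248°
Left analog: (248 - 45) mod 360 = 203°
Right analog: (248 + 45) mod 360 = 293°
Analogous hues = 203° and 293°


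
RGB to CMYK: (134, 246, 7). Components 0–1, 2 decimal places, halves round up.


R'=134/255≈0.5255, G'=246/255≈0.9647, B'=7/255≈0.0275
K = 1 - max(R',G',B') = 1 - 246/255 = 9/255 = 0.03529… → 0.04
(1-R'-K)/(1-K) simplifies to (max-R)/max with max = 246:
C = (246-134)/246 = 112/246 = 0.45528… → 0.46
M = (246-246)/246 = 0/246 = 0 → 0.00
Y = (246-7)/246 = 239/246 = 0.97154… → 0.97
= CMYK(0.46, 0.00, 0.97, 0.04)


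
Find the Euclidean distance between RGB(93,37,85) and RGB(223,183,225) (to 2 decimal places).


d = √[(R₁-R₂)² + (G₁-G₂)² + (B₁-B₂)²]
d = √[(93-223)² + (37-183)² + (85-225)²]
d = √[16900 + 21316 + 19600]
d = √57816
d ≈ 240.45


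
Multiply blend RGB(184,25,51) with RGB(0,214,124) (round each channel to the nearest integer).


Multiply: C = A×B/255, rounded to nearest integer
R: 184×0/255 = 0/255 ≈ 0.000 → 0
G: 25×214/255 = 5350/255 ≈ 20.980 → 21
B: 51×124/255 = 6324/255 ≈ 24.800 → 25
= RGB(0, 21, 25)


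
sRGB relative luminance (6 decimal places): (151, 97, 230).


Linearize each channel (sRGB transfer function): c = v/255; c_lin = c/12.92 if c ≤ 0.04045, else ((c+0.055)/1.055)^2.4
  R: 151/255 ≈ 0.592157 > 0.04045 → ((0.592157+0.055)/1.055)^2.4 ≈ 0.309469
  G: 97/255 ≈ 0.380392 > 0.04045 → ((0.380392+0.055)/1.055)^2.4 ≈ 0.119538
  B: 230/255 ≈ 0.901961 > 0.04045 → ((0.901961+0.055)/1.055)^2.4 ≈ 0.791298
R_lin = 0.309469, G_lin = 0.119538, B_lin = 0.791298
L = 0.2126×R + 0.7152×G + 0.0722×B
L = 0.2126×0.309469 + 0.7152×0.119538 + 0.0722×0.791298
L ≈ 0.208419


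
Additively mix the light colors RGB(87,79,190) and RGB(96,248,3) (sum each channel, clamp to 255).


Additive: each channel = min(255, C₁+C₂)
R: 87+96 = 183 → 183
G: 79+248 = 327 → 255
B: 190+3 = 193 → 193
= RGB(183, 255, 193)


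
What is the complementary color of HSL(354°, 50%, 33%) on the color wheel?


Complement = opposite side of color wheel = hue + 180°
H' = (354 + 180) mod 360 = 174°
S and L unchanged.
= HSL(174°, 50%, 33%)


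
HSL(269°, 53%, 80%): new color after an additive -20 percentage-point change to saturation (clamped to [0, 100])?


Original S = 53%
Adjustment = -20 percentage points
New S = 53 + (-20) = 33
Clamp to [0, 100] → 33
= HSL(269°, 33%, 80%)


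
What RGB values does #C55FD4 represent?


C5 → 197 (R)
5F → 95 (G)
D4 → 212 (B)
= RGB(197, 95, 212)


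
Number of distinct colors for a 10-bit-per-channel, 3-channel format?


Total bits = 10 bits/channel × 3 channels = 30 bits
Distinct colors = 2^30
= 1,073,741,824 colors


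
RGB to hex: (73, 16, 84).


R = 73 → 49 (hex)
G = 16 → 10 (hex)
B = 84 → 54 (hex)
Hex = #491054


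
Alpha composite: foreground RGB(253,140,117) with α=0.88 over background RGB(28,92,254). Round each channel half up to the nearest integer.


C = α×F + (1-α)×B, with 1-α = 0.12
R: 0.88×253 + 0.12×28 = 222.64 + 3.36 = 226.00 → 226
G: 0.88×140 + 0.12×92 = 123.20 + 11.04 = 134.24 → 134
B: 0.88×117 + 0.12×254 = 102.96 + 30.48 = 133.44 → 133
= RGB(226, 134, 133)


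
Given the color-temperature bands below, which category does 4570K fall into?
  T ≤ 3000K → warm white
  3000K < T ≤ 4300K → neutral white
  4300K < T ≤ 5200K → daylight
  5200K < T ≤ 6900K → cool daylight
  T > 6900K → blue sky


Temperature: 4570K
4300K < 4570K ≤ 5200K → daylight
Classification: daylight


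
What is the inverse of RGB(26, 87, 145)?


Invert: (255-R, 255-G, 255-B)
R: 255-26 = 229
G: 255-87 = 168
B: 255-145 = 110
= RGB(229, 168, 110)


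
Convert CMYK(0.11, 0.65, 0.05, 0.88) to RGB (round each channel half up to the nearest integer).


R = 255 × (1-C) × (1-K) = 255 × 0.89 × 0.12 = 27.234 → 27
G = 255 × (1-M) × (1-K) = 255 × 0.35 × 0.12 = 10.71 → 11
B = 255 × (1-Y) × (1-K) = 255 × 0.95 × 0.12 = 29.07 → 29
= RGB(27, 11, 29)


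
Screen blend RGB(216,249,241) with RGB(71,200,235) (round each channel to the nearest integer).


Screen: C = 255 - (255-A)×(255-B)/255, rounded to nearest integer
R: 255 - (255-216)×(255-71)/255 = 255 - 7176/255 ≈ 255 - 28.141 = 226.859 → 227
G: 255 - (255-249)×(255-200)/255 = 255 - 330/255 ≈ 255 - 1.294 = 253.706 → 254
B: 255 - (255-241)×(255-235)/255 = 255 - 280/255 ≈ 255 - 1.098 = 253.902 → 254
= RGB(227, 254, 254)


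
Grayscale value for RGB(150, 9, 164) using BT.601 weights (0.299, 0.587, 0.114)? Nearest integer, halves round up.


Gray = 0.299×R + 0.587×G + 0.114×B
Gray = 0.299×150 + 0.587×9 + 0.114×164
Gray = 44.850 + 5.283 + 18.696
Gray = 68.829 → round half up → 69
Gray = 69


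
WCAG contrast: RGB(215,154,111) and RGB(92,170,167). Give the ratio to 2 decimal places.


Linearize each sRGB channel c=v/255: c/12.92 if c ≤ 0.04045 else ((c+0.055)/1.055)^2.4
L = 0.2126×R_lin + 0.7152×G_lin + 0.0722×B_lin
Color 1 (215,154,111):
  R=215: 215/255≈0.8431 > 0.04045 → ((0.8431+0.055)/1.055)^2.4 ≈ 0.67954
  G=154: 154/255≈0.6039 > 0.04045 → ((0.6039+0.055)/1.055)^2.4 ≈ 0.32314
  B=111: 111/255≈0.4353 > 0.04045 → ((0.4353+0.055)/1.055)^2.4 ≈ 0.15896
  L1 = 0.2126×0.67954 + 0.7152×0.32314 + 0.0722×0.15896 ≈ 0.38706
Color 2 (92,170,167):
  R=92: 92/255≈0.3608 > 0.04045 → ((0.3608+0.055)/1.055)^2.4 ≈ 0.10702
  G=170: 170/255≈0.6667 > 0.04045 → ((0.6667+0.055)/1.055)^2.4 ≈ 0.40198
  B=167: 167/255≈0.6549 > 0.04045 → ((0.6549+0.055)/1.055)^2.4 ≈ 0.38643
  L2 = 0.2126×0.10702 + 0.7152×0.40198 + 0.0722×0.38643 ≈ 0.33815
Lighter = 0.38706, Darker = 0.33815
Ratio = (L_lighter + 0.05) / (L_darker + 0.05)
Ratio = (0.38706 + 0.05) / (0.33815 + 0.05) = 0.43706 / 0.38815 ≈ 1.1260
Ratio ≈ 1.13:1


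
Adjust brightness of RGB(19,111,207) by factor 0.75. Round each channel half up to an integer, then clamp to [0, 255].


Multiply each channel by 0.75, round half up, clamp to [0, 255]
R: 19×0.75 = 14.25 → round → 14
G: 111×0.75 = 83.25 → round → 83
B: 207×0.75 = 155.25 → round → 155
= RGB(14, 83, 155)


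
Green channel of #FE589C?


Color: #FE589C
R = FE = 254
G = 58 = 88
B = 9C = 156
Green = 88


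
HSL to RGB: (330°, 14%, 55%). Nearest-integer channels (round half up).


H=330°, S=0.14, L=0.55
C = (1-|2L-1|)×S = (1-|0.10|)×0.14 = 0.126
H' = H/60 = 330/60 ≈ 5.5000; X = C×(1-|H' mod 2 - 1|) = 0.063
m = L - C/2 = 0.55 - 0.063 = 0.487
Sector ⌊H'⌋ = 5 → (R',G',B') = (0.126, 0.0, 0.063)
RGB = ((R'+m)×255, (G'+m)×255, (B'+m)×255) = (156.315, 124.185, 140.25)
Round half up → RGB(156, 124, 140)


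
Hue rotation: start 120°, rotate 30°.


New hue = (H + rotation) mod 360
New hue = (120 + 30) mod 360
= 150 mod 360
= 150°


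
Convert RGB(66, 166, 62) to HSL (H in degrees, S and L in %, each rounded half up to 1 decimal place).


Normalize: R'=66/255≈0.2588, G'=166/255≈0.6510, B'=62/255≈0.2431
Max=166/255, Min=62/255, Δ=Max-Min=104/255
L = (Max+Min)/2 = (166+62)/510 = 228/510 = 0.44705… → L = 44.7%
L ≤ 0.5 → S = Δ/(Max+Min) = 104/(166+62) = 104/228 = 0.45614… → S = 45.6%
(the 1/255 factors cancel in S and H, so raw channel differences can be used)
Max is G' → H = 60 × ((B-R)/Δ + 2) = 60 × ((62-66)/104 + 2)
  -4/104 + 2 = -0.0384… + 2 = 1.9615…
  H = 60 × 1.9615… = 117.692…° → H = 117.7°
= HSL(117.7°, 45.6%, 44.7%)


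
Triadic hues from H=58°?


Triadic: equally spaced at 120° intervals
H1 = 58°
H2 = (58 + 120) mod 360 = 178°
H3 = (58 + 240) mod 360 = 298°
Triadic = 58°, 178°, 298°


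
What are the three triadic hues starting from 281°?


Triadic: equally spaced at 120° intervals
H1 = 281°
H2 = (281 + 120) mod 360 = 41°
H3 = (281 + 240) mod 360 = 161°
Triadic = 281°, 41°, 161°


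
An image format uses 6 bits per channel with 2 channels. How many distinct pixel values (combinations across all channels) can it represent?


Total bits = 6 bits/channel × 2 channels = 12 bits
Distinct pixel values = 2^12
= 4,096 pixel values


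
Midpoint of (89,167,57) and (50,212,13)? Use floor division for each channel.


Midpoint: each channel = ⌊(C₁+C₂)/2⌋
R: ⌊(89+50)/2⌋ = 69
G: ⌊(167+212)/2⌋ = 189
B: ⌊(57+13)/2⌋ = 35
= RGB(69, 189, 35)


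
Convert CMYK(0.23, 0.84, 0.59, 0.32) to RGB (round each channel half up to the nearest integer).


R = 255 × (1-C) × (1-K) = 255 × 0.77 × 0.68 = 133.518 → 134
G = 255 × (1-M) × (1-K) = 255 × 0.16 × 0.68 = 27.744 → 28
B = 255 × (1-Y) × (1-K) = 255 × 0.41 × 0.68 = 71.094 → 71
= RGB(134, 28, 71)


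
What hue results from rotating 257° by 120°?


New hue = (H + rotation) mod 360
New hue = (257 + 120) mod 360
= 377 mod 360
= 17°


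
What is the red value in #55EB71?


Color: #55EB71
R = 55 = 85
G = EB = 235
B = 71 = 113
Red = 85


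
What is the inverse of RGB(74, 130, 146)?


Invert: (255-R, 255-G, 255-B)
R: 255-74 = 181
G: 255-130 = 125
B: 255-146 = 109
= RGB(181, 125, 109)


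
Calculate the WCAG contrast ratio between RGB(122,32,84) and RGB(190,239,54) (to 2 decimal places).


Linearize each sRGB channel c=v/255: c/12.92 if c ≤ 0.04045 else ((c+0.055)/1.055)^2.4
L = 0.2126×R_lin + 0.7152×G_lin + 0.0722×B_lin
Color 1 (122,32,84):
  R=122: 122/255≈0.4784 > 0.04045 → ((0.4784+0.055)/1.055)^2.4 ≈ 0.19462
  G=32: 32/255≈0.1255 > 0.04045 → ((0.1255+0.055)/1.055)^2.4 ≈ 0.01444
  B=84: 84/255≈0.3294 > 0.04045 → ((0.3294+0.055)/1.055)^2.4 ≈ 0.08866
  L1 = 0.2126×0.19462 + 0.7152×0.01444 + 0.0722×0.08866 ≈ 0.05811
Color 2 (190,239,54):
  R=190: 190/255≈0.7451 > 0.04045 → ((0.7451+0.055)/1.055)^2.4 ≈ 0.51492
  G=239: 239/255≈0.9373 > 0.04045 → ((0.9373+0.055)/1.055)^2.4 ≈ 0.86316
  B=54: 54/255≈0.2118 > 0.04045 → ((0.2118+0.055)/1.055)^2.4 ≈ 0.03689
  L2 = 0.2126×0.51492 + 0.7152×0.86316 + 0.0722×0.03689 ≈ 0.72946
Lighter = 0.72946, Darker = 0.05811
Ratio = (L_lighter + 0.05) / (L_darker + 0.05)
Ratio = (0.72946 + 0.05) / (0.05811 + 0.05) = 0.77946 / 0.10811 ≈ 7.2101
Ratio ≈ 7.21:1


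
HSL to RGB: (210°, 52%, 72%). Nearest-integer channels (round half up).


H=210°, S=0.52, L=0.72
C = (1-|2L-1|)×S = (1-|0.44|)×0.52 = 0.2912
H' = H/60 = 210/60 ≈ 3.5000; X = C×(1-|H' mod 2 - 1|) = 0.1456
m = L - C/2 = 0.72 - 0.1456 = 0.5744
Sector ⌊H'⌋ = 3 → (R',G',B') = (0.0, 0.1456, 0.2912)
RGB = ((R'+m)×255, (G'+m)×255, (B'+m)×255) = (146.472, 183.6, 220.728)
Round half up → RGB(146, 184, 221)


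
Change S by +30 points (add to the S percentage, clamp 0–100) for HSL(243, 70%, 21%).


Original S = 70%
Adjustment = +30 percentage points
New S = 70 + (30) = 100
Clamp to [0, 100] → 100
= HSL(243°, 100%, 21%)


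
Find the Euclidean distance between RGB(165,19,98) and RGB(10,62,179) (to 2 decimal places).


d = √[(R₁-R₂)² + (G₁-G₂)² + (B₁-B₂)²]
d = √[(165-10)² + (19-62)² + (98-179)²]
d = √[24025 + 1849 + 6561]
d = √32435
d ≈ 180.10


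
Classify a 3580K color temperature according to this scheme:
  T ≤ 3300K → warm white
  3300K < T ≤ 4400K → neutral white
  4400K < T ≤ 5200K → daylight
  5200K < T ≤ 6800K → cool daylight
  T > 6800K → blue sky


Temperature: 3580K
3300K < 3580K ≤ 4400K → neutral white
Classification: neutral white


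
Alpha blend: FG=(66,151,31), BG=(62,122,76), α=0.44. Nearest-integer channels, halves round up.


C = α×F + (1-α)×B, with 1-α = 0.56
R: 0.44×66 + 0.56×62 = 29.04 + 34.72 = 63.76 → 64
G: 0.44×151 + 0.56×122 = 66.44 + 68.32 = 134.76 → 135
B: 0.44×31 + 0.56×76 = 13.64 + 42.56 = 56.20 → 56
= RGB(64, 135, 56)


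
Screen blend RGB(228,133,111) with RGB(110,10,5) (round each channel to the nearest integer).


Screen: C = 255 - (255-A)×(255-B)/255, rounded to nearest integer
R: 255 - (255-228)×(255-110)/255 = 255 - 3915/255 ≈ 255 - 15.353 = 239.647 → 240
G: 255 - (255-133)×(255-10)/255 = 255 - 29890/255 ≈ 255 - 117.216 = 137.784 → 138
B: 255 - (255-111)×(255-5)/255 = 255 - 36000/255 ≈ 255 - 141.176 = 113.824 → 114
= RGB(240, 138, 114)


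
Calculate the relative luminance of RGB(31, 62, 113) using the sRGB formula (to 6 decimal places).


Linearize each channel (sRGB transfer function): c = v/255; c_lin = c/12.92 if c ≤ 0.04045, else ((c+0.055)/1.055)^2.4
  R: 31/255 ≈ 0.121569 > 0.04045 → ((0.121569+0.055)/1.055)^2.4 ≈ 0.013702
  G: 62/255 ≈ 0.243137 > 0.04045 → ((0.243137+0.055)/1.055)^2.4 ≈ 0.048172
  B: 113/255 ≈ 0.443137 > 0.04045 → ((0.443137+0.055)/1.055)^2.4 ≈ 0.165132
R_lin = 0.013702, G_lin = 0.048172, B_lin = 0.165132
L = 0.2126×R + 0.7152×G + 0.0722×B
L = 0.2126×0.013702 + 0.7152×0.048172 + 0.0722×0.165132
L ≈ 0.049288


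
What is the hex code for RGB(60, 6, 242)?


R = 60 → 3C (hex)
G = 6 → 06 (hex)
B = 242 → F2 (hex)
Hex = #3C06F2


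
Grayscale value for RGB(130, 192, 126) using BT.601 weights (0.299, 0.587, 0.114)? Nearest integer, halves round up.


Gray = 0.299×R + 0.587×G + 0.114×B
Gray = 0.299×130 + 0.587×192 + 0.114×126
Gray = 38.870 + 112.704 + 14.364
Gray = 165.938 → round half up → 166
Gray = 166


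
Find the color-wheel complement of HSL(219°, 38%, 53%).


Complement = opposite side of color wheel = hue + 180°
H' = (219 + 180) mod 360 = 39°
S and L unchanged.
= HSL(39°, 38%, 53%)


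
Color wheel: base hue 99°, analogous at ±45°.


Base hue: 99°
Left analog: (99 - 45) mod 360 = 54°
Right analog: (99 + 45) mod 360 = 144°
Analogous hues = 54° and 144°


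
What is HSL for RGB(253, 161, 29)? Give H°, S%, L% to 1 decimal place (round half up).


Normalize: R'=253/255≈0.9922, G'=161/255≈0.6314, B'=29/255≈0.1137
Max=253/255, Min=29/255, Δ=Max-Min=224/255
L = (Max+Min)/2 = (253+29)/510 = 282/510 = 0.55294… → L = 55.3%
L > 0.5 → S = Δ/(2-Max-Min) = 224/(510-253-29) = 224/228 = 0.98245… → S = 98.2%
(the 1/255 factors cancel in S and H, so raw channel differences can be used)
Max is R' → H = 60 × (((G-B)/Δ) mod 6) = 60 × (((161-29)/224) mod 6)
  132/224 = 0.5892…
  H = 60 × 0.5892… = 35.357…° → H = 35.4°
= HSL(35.4°, 98.2%, 55.3%)


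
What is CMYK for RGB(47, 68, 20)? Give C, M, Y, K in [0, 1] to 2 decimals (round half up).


R'=47/255≈0.1843, G'=68/255≈0.2667, B'=20/255≈0.0784
K = 1 - max(R',G',B') = 1 - 68/255 = 187/255 = 0.73333… → 0.73
(1-R'-K)/(1-K) simplifies to (max-R)/max with max = 68:
C = (68-47)/68 = 21/68 = 0.30882… → 0.31
M = (68-68)/68 = 0/68 = 0 → 0.00
Y = (68-20)/68 = 48/68 = 0.70588… → 0.71
= CMYK(0.31, 0.00, 0.71, 0.73)


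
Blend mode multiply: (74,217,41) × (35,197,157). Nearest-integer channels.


Multiply: C = A×B/255, rounded to nearest integer
R: 74×35/255 = 2590/255 ≈ 10.157 → 10
G: 217×197/255 = 42749/255 ≈ 167.643 → 168
B: 41×157/255 = 6437/255 ≈ 25.243 → 25
= RGB(10, 168, 25)


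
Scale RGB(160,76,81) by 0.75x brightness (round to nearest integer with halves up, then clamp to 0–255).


Multiply each channel by 0.75, round half up, clamp to [0, 255]
R: 160×0.75 = 120
G: 76×0.75 = 57
B: 81×0.75 = 60.75 → round → 61
= RGB(120, 57, 61)


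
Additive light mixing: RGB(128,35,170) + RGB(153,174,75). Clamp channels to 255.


Additive: each channel = min(255, C₁+C₂)
R: 128+153 = 281 → 255
G: 35+174 = 209 → 209
B: 170+75 = 245 → 245
= RGB(255, 209, 245)


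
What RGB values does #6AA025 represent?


6A → 106 (R)
A0 → 160 (G)
25 → 37 (B)
= RGB(106, 160, 37)


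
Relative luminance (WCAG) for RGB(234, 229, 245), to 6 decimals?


Linearize each channel (sRGB transfer function): c = v/255; c_lin = c/12.92 if c ≤ 0.04045, else ((c+0.055)/1.055)^2.4
  R: 234/255 ≈ 0.917647 > 0.04045 → ((0.917647+0.055)/1.055)^2.4 ≈ 0.822786
  G: 229/255 ≈ 0.898039 > 0.04045 → ((0.898039+0.055)/1.055)^2.4 ≈ 0.783538
  B: 245/255 ≈ 0.960784 > 0.04045 → ((0.960784+0.055)/1.055)^2.4 ≈ 0.913099
R_lin = 0.822786, G_lin = 0.783538, B_lin = 0.913099
L = 0.2126×R + 0.7152×G + 0.0722×B
L = 0.2126×0.822786 + 0.7152×0.783538 + 0.0722×0.913099
L ≈ 0.801236


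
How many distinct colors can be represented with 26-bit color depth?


Colors = 2^bits = 2^26
= 67,108,864 colors


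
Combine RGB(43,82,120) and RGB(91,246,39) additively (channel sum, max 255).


Additive: each channel = min(255, C₁+C₂)
R: 43+91 = 134 → 134
G: 82+246 = 328 → 255
B: 120+39 = 159 → 159
= RGB(134, 255, 159)


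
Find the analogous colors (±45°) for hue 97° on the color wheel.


Base hue: 97°
Left analog: (97 - 45) mod 360 = 52°
Right analog: (97 + 45) mod 360 = 142°
Analogous hues = 52° and 142°


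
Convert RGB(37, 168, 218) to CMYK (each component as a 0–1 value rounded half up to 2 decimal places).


R'=37/255≈0.1451, G'=168/255≈0.6588, B'=218/255≈0.8549
K = 1 - max(R',G',B') = 1 - 218/255 = 37/255 = 0.14509… → 0.15
(1-R'-K)/(1-K) simplifies to (max-R)/max with max = 218:
C = (218-37)/218 = 181/218 = 0.83027… → 0.83
M = (218-168)/218 = 50/218 = 0.22935… → 0.23
Y = (218-218)/218 = 0/218 = 0 → 0.00
= CMYK(0.83, 0.23, 0.00, 0.15)


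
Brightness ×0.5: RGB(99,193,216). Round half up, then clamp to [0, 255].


Multiply each channel by 0.5, round half up, clamp to [0, 255]
R: 99×0.5 = 49.5 → round → 50
G: 193×0.5 = 96.5 → round → 97
B: 216×0.5 = 108
= RGB(50, 97, 108)


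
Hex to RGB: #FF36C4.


FF → 255 (R)
36 → 54 (G)
C4 → 196 (B)
= RGB(255, 54, 196)


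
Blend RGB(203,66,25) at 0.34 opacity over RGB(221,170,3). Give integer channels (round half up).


C = α×F + (1-α)×B, with 1-α = 0.66
R: 0.34×203 + 0.66×221 = 69.02 + 145.86 = 214.88 → 215
G: 0.34×66 + 0.66×170 = 22.44 + 112.20 = 134.64 → 135
B: 0.34×25 + 0.66×3 = 8.50 + 1.98 = 10.48 → 10
= RGB(215, 135, 10)


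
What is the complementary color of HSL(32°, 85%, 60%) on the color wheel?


Complement = opposite side of color wheel = hue + 180°
H' = (32 + 180) mod 360 = 212°
S and L unchanged.
= HSL(212°, 85%, 60%)


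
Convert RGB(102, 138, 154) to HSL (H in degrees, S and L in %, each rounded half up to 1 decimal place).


Normalize: R'=102/255≈0.4000, G'=138/255≈0.5412, B'=154/255≈0.6039
Max=154/255, Min=102/255, Δ=Max-Min=52/255
L = (Max+Min)/2 = (154+102)/510 = 256/510 = 0.50196… → L = 50.2%
L > 0.5 → S = Δ/(2-Max-Min) = 52/(510-154-102) = 52/254 = 0.20472… → S = 20.5%
(the 1/255 factors cancel in S and H, so raw channel differences can be used)
Max is B' → H = 60 × ((R-G)/Δ + 4) = 60 × ((102-138)/52 + 4)
  -36/52 + 4 = -0.6923… + 4 = 3.3076…
  H = 60 × 3.3076… = 198.461…° → H = 198.5°
= HSL(198.5°, 20.5%, 50.2%)


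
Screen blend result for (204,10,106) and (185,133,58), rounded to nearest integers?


Screen: C = 255 - (255-A)×(255-B)/255, rounded to nearest integer
R: 255 - (255-204)×(255-185)/255 = 255 - 3570/255 ≈ 255 - 14.000 = 241.000 → 241
G: 255 - (255-10)×(255-133)/255 = 255 - 29890/255 ≈ 255 - 117.216 = 137.784 → 138
B: 255 - (255-106)×(255-58)/255 = 255 - 29353/255 ≈ 255 - 115.110 = 139.890 → 140
= RGB(241, 138, 140)
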